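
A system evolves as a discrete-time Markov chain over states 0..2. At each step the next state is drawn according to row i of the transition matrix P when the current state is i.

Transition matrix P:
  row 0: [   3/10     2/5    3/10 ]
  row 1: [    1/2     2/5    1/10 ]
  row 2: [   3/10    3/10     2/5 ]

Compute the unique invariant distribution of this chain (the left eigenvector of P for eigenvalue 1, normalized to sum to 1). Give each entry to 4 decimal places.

Balance equations π_j = Σ_i π_i·P[i][j]:
  π_0 = 3/10·π_0 + 1/2·π_1 + 3/10·π_2
  π_1 = 2/5·π_0 + 2/5·π_1 + 3/10·π_2
  normalize: π_0 + π_1 + π_2 = 1
Solving the linear system gives exactly π = [3/8, 3/8, 1/4].

π = [0.3750, 0.3750, 0.2500]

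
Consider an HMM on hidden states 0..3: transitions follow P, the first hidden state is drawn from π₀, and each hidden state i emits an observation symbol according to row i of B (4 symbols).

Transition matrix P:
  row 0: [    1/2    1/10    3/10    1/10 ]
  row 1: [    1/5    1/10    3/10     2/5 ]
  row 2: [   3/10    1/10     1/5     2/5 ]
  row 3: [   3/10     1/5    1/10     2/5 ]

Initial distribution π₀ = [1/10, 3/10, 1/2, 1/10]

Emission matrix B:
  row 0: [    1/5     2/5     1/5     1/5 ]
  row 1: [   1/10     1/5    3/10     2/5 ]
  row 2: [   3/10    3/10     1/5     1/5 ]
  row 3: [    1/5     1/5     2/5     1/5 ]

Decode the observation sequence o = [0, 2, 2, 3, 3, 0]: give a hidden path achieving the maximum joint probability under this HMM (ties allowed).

t=0: δ = [2.000e-02, 3.000e-02, 1.500e-01, 2.000e-02]  (obs o_0=0)
t=1: δ = [9.000e-03, 4.500e-03, 6.000e-03, 2.400e-02]  ψ = [2, 2, 2, 2]  (obs o_1=2)
t=2: δ = [1.440e-03, 1.440e-03, 5.400e-04, 3.840e-03]  ψ = [3, 3, 0, 3]  (obs o_2=2)
t=3: δ = [2.304e-04, 3.072e-04, 8.640e-05, 3.072e-04]  ψ = [3, 3, 0, 3]  (obs o_3=3)
t=4: δ = [2.304e-05, 2.458e-05, 1.843e-05, 2.458e-05]  ψ = [0, 3, 1, 1]  (obs o_4=3)
t=5: δ = [2.304e-06, 4.915e-07, 2.212e-06, 1.966e-06]  ψ = [0, 3, 1, 1]  (obs o_5=0)
backtrack: best end state = 0; path = [2, 3, 3, 0, 0, 0]

path = [2, 3, 3, 0, 0, 0]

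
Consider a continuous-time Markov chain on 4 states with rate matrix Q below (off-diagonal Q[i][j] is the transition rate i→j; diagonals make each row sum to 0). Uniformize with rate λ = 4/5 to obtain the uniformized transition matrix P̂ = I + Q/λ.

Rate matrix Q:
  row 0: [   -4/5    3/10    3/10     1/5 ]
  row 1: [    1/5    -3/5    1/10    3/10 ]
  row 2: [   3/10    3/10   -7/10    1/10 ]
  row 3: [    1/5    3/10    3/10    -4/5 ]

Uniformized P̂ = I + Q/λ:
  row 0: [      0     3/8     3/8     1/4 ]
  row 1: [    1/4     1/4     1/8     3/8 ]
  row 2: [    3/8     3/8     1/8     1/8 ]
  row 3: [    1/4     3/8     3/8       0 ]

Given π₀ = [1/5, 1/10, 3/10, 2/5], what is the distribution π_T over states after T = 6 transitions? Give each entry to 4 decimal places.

π = [0.2235, 0.3333, 0.2332, 0.2099]

t=0: π = [0.2000, 0.1000, 0.3000, 0.4000]
t=1: π = [0.2375, 0.3625, 0.2750, 0.1250]
t=2: π = [0.2250, 0.3297, 0.2156, 0.2297]
t=3: π = [0.2207, 0.3338, 0.2387, 0.2068]
t=4: π = [0.2247, 0.3333, 0.2319, 0.2102]
t=5: π = [0.2228, 0.3333, 0.2337, 0.2101]
t=6: π = [0.2235, 0.3333, 0.2332, 0.2099]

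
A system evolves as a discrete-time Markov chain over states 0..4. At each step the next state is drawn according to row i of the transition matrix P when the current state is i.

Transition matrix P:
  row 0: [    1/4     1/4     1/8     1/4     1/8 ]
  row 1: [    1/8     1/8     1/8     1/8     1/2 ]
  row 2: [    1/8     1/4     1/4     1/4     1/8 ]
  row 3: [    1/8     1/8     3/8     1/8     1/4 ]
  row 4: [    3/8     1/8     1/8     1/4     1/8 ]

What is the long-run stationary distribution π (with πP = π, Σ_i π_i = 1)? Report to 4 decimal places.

π = [0.2046, 0.1757, 0.2008, 0.2027, 0.2162]

Balance equations π_j = Σ_i π_i·P[i][j]:
  π_0 = 1/4·π_0 + 1/8·π_1 + 1/8·π_2 + 1/8·π_3 + 3/8·π_4
  π_1 = 1/4·π_0 + 1/8·π_1 + 1/4·π_2 + 1/8·π_3 + 1/8·π_4
  π_2 = 1/8·π_0 + 1/8·π_1 + 1/4·π_2 + 3/8·π_3 + 1/8·π_4
  π_3 = 1/4·π_0 + 1/8·π_1 + 1/4·π_2 + 1/8·π_3 + 1/4·π_4
  normalize: π_0 + π_1 + π_2 + π_3 + π_4 = 1
Solving the linear system gives exactly π = [53/259, 13/74, 52/259, 15/74, 8/37].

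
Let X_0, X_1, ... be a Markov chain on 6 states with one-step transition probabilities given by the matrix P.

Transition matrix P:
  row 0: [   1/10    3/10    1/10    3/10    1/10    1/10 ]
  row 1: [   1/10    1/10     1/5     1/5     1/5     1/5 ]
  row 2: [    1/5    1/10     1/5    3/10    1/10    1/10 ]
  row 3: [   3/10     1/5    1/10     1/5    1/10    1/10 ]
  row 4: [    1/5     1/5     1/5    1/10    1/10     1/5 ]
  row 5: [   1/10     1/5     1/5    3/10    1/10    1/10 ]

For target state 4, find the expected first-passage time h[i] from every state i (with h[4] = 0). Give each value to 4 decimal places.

First-step conditioning: h[4] = 0; for i ≠ 4, h[i] = 1 + Σ_k P[i][k]·h[k].
  h[0] = 1 + 1/10·h[0] + 3/10·h[1] + 1/10·h[2] + 3/10·h[3] + 1/10·h[5]
  h[1] = 1 + 1/10·h[0] + 1/10·h[1] + 1/5·h[2] + 1/5·h[3] + 1/5·h[5]
  h[2] = 1 + 1/5·h[0] + 1/10·h[1] + 1/5·h[2] + 3/10·h[3] + 1/10·h[5]
  h[3] = 1 + 3/10·h[0] + 1/5·h[1] + 1/10·h[2] + 1/5·h[3] + 1/10·h[5]
  h[5] = 1 + 1/10·h[0] + 1/5·h[1] + 1/5·h[2] + 3/10·h[3] + 1/10·h[5]
Solving the 5×5 linear system over states ≠ 4 gives exactly h = [1733/207, 11141/1449, 179/21, 12221/1449, 0, 4084/483] (h[4] = 0 is the target).

h = [8.3720, 7.6888, 8.5238, 8.4341, 0.0000, 8.4555]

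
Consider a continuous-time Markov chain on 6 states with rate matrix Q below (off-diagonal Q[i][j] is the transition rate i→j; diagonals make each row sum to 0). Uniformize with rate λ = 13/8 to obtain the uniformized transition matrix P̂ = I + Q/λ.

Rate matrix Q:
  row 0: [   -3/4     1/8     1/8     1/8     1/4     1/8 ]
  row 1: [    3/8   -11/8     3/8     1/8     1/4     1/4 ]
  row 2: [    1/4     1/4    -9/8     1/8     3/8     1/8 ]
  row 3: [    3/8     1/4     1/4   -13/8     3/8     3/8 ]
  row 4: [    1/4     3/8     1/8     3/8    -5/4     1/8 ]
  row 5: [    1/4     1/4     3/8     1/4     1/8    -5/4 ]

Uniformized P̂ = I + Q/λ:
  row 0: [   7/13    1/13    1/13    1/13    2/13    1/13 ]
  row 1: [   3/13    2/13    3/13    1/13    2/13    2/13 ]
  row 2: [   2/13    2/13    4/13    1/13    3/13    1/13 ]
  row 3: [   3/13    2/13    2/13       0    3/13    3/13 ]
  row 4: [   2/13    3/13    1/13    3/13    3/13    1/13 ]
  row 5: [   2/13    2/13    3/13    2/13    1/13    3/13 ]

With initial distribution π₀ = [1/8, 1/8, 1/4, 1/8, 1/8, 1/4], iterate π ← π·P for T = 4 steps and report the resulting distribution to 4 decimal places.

t=0: π = [0.1250, 0.1250, 0.2500, 0.1250, 0.1250, 0.2500]
t=1: π = [0.2212, 0.1538, 0.2019, 0.1058, 0.1731, 0.1442]
t=2: π = [0.2589, 0.1501, 0.1775, 0.1065, 0.1797, 0.1272]
t=3: π = [0.2732, 0.1478, 0.1688, 0.1062, 0.1797, 0.1244]
t=4: π = [0.2784, 0.1467, 0.1659, 0.1060, 0.1792, 0.1238]

π = [0.2784, 0.1467, 0.1659, 0.1060, 0.1792, 0.1238]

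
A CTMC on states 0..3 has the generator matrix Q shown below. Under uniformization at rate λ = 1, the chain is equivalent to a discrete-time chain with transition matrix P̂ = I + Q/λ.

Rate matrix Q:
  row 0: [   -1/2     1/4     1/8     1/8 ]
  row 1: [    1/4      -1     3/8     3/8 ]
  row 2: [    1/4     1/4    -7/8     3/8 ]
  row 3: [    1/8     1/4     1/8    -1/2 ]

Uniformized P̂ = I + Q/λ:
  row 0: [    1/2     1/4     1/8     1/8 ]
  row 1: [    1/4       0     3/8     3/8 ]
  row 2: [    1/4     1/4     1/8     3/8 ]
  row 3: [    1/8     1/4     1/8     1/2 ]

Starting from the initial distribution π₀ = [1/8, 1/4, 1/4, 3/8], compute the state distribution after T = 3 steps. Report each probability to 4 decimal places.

t=0: π = [0.1250, 0.2500, 0.2500, 0.3750]
t=1: π = [0.2344, 0.1875, 0.1875, 0.3906]
t=2: π = [0.2598, 0.2031, 0.1719, 0.3652]
t=3: π = [0.2693, 0.1992, 0.1758, 0.3557]

π = [0.2693, 0.1992, 0.1758, 0.3557]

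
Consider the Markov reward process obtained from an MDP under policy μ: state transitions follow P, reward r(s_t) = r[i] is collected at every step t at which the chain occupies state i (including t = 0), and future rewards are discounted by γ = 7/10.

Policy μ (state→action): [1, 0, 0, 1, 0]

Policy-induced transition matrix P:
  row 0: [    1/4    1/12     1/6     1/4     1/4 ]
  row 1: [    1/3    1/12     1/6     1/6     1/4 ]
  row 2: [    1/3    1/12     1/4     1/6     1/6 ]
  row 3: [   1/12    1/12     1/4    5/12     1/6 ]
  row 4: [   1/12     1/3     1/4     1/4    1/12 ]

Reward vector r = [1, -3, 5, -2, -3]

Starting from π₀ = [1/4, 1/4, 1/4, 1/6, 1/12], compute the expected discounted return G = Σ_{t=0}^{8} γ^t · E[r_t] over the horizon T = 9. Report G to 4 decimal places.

t=0: π = [0.2500, 0.2500, 0.2500, 0.1667, 0.0833], E[r] = 0.1667, γ^t·E[r] = 0.166667, running G = 0.166667
t=1: π = [0.2500, 0.1042, 0.2083, 0.2361, 0.2014], E[r] = -0.0972, γ^t·E[r] = -0.068056, running G = 0.098611
t=2: π = [0.2031, 0.1337, 0.2205, 0.2633, 0.1794], E[r] = -0.1603, γ^t·E[r] = -0.078547, running G = 0.020064
t=3: π = [0.2057, 0.1282, 0.2219, 0.2644, 0.1798], E[r] = -0.1372, γ^t·E[r] = -0.047076, running G = -0.027013
t=4: π = [0.2052, 0.1283, 0.2222, 0.2649, 0.1795], E[r] = -0.1371, γ^t·E[r] = -0.032923, running G = -0.059935
t=5: π = [0.2051, 0.1282, 0.2222, 0.2649, 0.1795], E[r] = -0.1368, γ^t·E[r] = -0.022990, running G = -0.082926
t=6: π = [0.2051, 0.1282, 0.2222, 0.2650, 0.1795], E[r] = -0.1368, γ^t·E[r] = -0.016090, running G = -0.099015
t=7: π = [0.2051, 0.1282, 0.2222, 0.2650, 0.1795], E[r] = -0.1368, γ^t·E[r] = -0.011262, running G = -0.110278
t=8: π = [0.2051, 0.1282, 0.2222, 0.2650, 0.1795], E[r] = -0.1368, γ^t·E[r] = -0.007884, running G = -0.118161

G = -0.1182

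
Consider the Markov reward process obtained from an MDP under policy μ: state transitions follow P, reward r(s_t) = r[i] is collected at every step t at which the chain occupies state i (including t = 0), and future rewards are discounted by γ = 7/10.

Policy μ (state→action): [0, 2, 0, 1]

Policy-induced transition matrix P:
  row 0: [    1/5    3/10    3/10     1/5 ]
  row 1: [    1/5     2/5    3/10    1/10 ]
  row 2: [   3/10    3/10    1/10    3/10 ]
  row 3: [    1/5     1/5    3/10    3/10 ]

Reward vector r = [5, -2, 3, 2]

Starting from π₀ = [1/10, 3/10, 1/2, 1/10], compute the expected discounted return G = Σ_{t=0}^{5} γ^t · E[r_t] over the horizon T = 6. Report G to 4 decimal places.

G = 4.8615

t=0: π = [0.1000, 0.3000, 0.5000, 0.1000], E[r] = 1.6000, γ^t·E[r] = 1.600000, running G = 1.600000
t=1: π = [0.2500, 0.3200, 0.2000, 0.2300], E[r] = 1.6700, γ^t·E[r] = 1.169000, running G = 2.769000
t=2: π = [0.2200, 0.3090, 0.2600, 0.2110], E[r] = 1.6840, γ^t·E[r] = 0.825160, running G = 3.594160
t=3: π = [0.2260, 0.3098, 0.2480, 0.2162], E[r] = 1.6868, γ^t·E[r] = 0.578572, running G = 4.172732
t=4: π = [0.2248, 0.3094, 0.2504, 0.2154], E[r] = 1.6874, γ^t·E[r] = 0.405135, running G = 4.577868
t=5: π = [0.2250, 0.3094, 0.2499, 0.2156], E[r] = 1.6875, γ^t·E[r] = 0.283613, running G = 4.861481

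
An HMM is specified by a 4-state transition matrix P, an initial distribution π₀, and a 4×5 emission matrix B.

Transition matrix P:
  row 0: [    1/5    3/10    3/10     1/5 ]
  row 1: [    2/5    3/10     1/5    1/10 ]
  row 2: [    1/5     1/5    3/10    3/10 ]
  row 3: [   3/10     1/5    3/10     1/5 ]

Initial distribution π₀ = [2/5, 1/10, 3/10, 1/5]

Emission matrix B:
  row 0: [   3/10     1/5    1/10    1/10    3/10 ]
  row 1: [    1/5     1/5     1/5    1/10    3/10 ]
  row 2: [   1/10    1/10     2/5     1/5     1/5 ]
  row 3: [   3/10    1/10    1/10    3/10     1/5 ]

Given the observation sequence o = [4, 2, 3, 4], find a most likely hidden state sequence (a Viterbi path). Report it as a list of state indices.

t=0: δ = [1.200e-01, 3.000e-02, 6.000e-02, 4.000e-02]  (obs o_0=4)
t=1: δ = [2.400e-03, 7.200e-03, 1.440e-02, 2.400e-03]  ψ = [0, 0, 0, 0]  (obs o_1=2)
t=2: δ = [2.880e-04, 2.880e-04, 8.640e-04, 1.296e-03]  ψ = [1, 2, 2, 2]  (obs o_2=3)
t=3: δ = [1.166e-04, 7.776e-05, 7.776e-05, 5.184e-05]  ψ = [3, 3, 3, 2]  (obs o_3=4)
backtrack: best end state = 0; path = [0, 2, 3, 0]

path = [0, 2, 3, 0]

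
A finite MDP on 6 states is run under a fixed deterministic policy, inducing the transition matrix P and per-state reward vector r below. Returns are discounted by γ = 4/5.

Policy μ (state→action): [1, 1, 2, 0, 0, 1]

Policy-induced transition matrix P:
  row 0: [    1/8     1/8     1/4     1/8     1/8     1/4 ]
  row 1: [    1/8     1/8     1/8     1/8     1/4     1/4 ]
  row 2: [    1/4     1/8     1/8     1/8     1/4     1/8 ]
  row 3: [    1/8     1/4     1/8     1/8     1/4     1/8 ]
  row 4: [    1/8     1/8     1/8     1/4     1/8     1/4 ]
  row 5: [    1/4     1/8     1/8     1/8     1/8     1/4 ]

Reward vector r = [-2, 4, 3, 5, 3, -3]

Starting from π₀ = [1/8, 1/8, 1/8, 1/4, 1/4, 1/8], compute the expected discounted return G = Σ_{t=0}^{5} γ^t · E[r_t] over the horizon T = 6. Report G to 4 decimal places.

G = 5.9085

t=0: π = [0.1250, 0.1250, 0.1250, 0.2500, 0.2500, 0.1250], E[r] = 2.2500, γ^t·E[r] = 2.250000, running G = 2.250000
t=1: π = [0.1563, 0.1563, 0.1406, 0.1563, 0.1875, 0.2031], E[r] = 1.4688, γ^t·E[r] = 1.175000, running G = 3.425000
t=2: π = [0.1680, 0.1445, 0.1445, 0.1484, 0.1816, 0.2129], E[r] = 1.3242, γ^t·E[r] = 0.847500, running G = 4.272500
t=3: π = [0.1697, 0.1436, 0.1460, 0.1477, 0.1797, 0.2134], E[r] = 1.3103, γ^t·E[r] = 0.670875, running G = 4.943375
t=4: π = [0.1699, 0.1435, 0.1462, 0.1475, 0.1797, 0.2133], E[r] = 1.3091, γ^t·E[r] = 0.536188, running G = 5.479563
t=5: π = [0.1699, 0.1434, 0.1462, 0.1475, 0.1796, 0.2133], E[r] = 1.3089, γ^t·E[r] = 0.428905, running G = 5.908468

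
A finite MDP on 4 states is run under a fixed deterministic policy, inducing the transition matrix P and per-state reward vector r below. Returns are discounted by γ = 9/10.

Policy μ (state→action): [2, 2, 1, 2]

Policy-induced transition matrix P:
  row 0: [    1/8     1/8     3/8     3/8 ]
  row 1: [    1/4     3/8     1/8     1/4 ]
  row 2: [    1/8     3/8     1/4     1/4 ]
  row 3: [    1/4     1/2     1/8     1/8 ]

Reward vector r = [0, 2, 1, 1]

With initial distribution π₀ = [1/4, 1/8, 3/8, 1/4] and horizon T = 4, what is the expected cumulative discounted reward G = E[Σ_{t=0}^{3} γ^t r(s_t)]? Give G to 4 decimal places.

t=0: π = [0.2500, 0.1250, 0.3750, 0.2500], E[r] = 0.8750, γ^t·E[r] = 0.875000, running G = 0.875000
t=1: π = [0.1719, 0.3438, 0.2344, 0.2500], E[r] = 1.1719, γ^t·E[r] = 1.054688, running G = 1.929688
t=2: π = [0.1992, 0.3633, 0.1973, 0.2402], E[r] = 1.1641, γ^t·E[r] = 0.942891, running G = 2.872578
t=3: π = [0.2004, 0.3552, 0.1995, 0.2449], E[r] = 1.1548, γ^t·E[r] = 0.841838, running G = 3.714417

G = 3.7144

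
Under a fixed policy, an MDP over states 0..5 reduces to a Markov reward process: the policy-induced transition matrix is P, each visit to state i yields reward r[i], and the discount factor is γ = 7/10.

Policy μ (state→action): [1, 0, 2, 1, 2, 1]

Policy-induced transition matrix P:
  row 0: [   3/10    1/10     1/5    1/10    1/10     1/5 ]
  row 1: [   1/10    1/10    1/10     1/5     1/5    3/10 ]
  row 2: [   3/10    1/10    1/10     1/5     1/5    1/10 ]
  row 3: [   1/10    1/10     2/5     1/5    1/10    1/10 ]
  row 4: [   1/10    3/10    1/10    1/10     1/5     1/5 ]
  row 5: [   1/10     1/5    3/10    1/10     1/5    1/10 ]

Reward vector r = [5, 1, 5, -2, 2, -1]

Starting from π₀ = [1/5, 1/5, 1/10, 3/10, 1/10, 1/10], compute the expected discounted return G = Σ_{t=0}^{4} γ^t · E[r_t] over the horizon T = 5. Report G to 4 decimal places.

t=0: π = [0.2000, 0.2000, 0.1000, 0.3000, 0.1000, 0.1000], E[r] = 1.2000, γ^t·E[r] = 1.200000, running G = 1.200000
t=1: π = [0.1600, 0.1300, 0.2300, 0.1600, 0.1500, 0.1700], E[r] = 1.8900, γ^t·E[r] = 1.323000, running G = 2.523000
t=2: π = [0.1780, 0.1470, 0.1980, 0.1520, 0.1680, 0.1570], E[r] = 1.9020, γ^t·E[r] = 0.931980, running G = 3.454980
t=3: π = [0.1752, 0.1493, 0.1948, 0.1497, 0.1670, 0.1640], E[r] = 1.8699, γ^t·E[r] = 0.641376, running G = 4.096356
t=4: π = [0.1740, 0.1498, 0.1952, 0.1494, 0.1675, 0.1641], E[r] = 1.8681, γ^t·E[r] = 0.448538, running G = 4.544894

G = 4.5449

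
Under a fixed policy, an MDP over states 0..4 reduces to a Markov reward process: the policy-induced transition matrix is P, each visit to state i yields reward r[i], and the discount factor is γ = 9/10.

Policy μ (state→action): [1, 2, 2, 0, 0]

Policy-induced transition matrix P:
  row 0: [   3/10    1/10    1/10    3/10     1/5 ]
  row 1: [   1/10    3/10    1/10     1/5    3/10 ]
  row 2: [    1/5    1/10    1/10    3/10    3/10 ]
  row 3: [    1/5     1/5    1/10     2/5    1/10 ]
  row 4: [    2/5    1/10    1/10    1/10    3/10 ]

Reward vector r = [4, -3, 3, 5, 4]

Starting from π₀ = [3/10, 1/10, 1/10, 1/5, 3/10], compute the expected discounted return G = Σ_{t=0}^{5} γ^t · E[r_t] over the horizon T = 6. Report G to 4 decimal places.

G = 14.8088

t=0: π = [0.3000, 0.1000, 0.1000, 0.2000, 0.3000], E[r] = 3.4000, γ^t·E[r] = 3.400000, running G = 3.400000
t=1: π = [0.2800, 0.1400, 0.1000, 0.2500, 0.2300], E[r] = 3.1700, γ^t·E[r] = 2.853000, running G = 6.253000
t=2: π = [0.2600, 0.1530, 0.1000, 0.2650, 0.2220], E[r] = 3.0940, γ^t·E[r] = 2.506140, running G = 8.759140
t=3: π = [0.2551, 0.1571, 0.1000, 0.2668, 0.2210], E[r] = 3.0671, γ^t·E[r] = 2.235916, running G = 10.995056
t=4: π = [0.2540, 0.1581, 0.1000, 0.2668, 0.2211], E[r] = 3.0601, γ^t·E[r] = 2.007712, running G = 13.002768
t=5: π = [0.2538, 0.1583, 0.1000, 0.2666, 0.2212], E[r] = 3.0586, γ^t·E[r] = 1.806050, running G = 14.808818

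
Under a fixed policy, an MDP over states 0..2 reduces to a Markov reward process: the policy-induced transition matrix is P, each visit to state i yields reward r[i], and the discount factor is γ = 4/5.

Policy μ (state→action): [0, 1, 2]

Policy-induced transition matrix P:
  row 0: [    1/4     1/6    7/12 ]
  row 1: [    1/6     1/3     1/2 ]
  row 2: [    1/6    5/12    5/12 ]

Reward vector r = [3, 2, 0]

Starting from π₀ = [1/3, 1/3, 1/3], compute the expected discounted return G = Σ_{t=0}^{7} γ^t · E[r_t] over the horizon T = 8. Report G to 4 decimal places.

G = 5.5301

t=0: π = [0.3333, 0.3333, 0.3333], E[r] = 1.6667, γ^t·E[r] = 1.666667, running G = 1.666667
t=1: π = [0.1944, 0.3056, 0.5000], E[r] = 1.1944, γ^t·E[r] = 0.955556, running G = 2.622222
t=2: π = [0.1829, 0.3426, 0.4745], E[r] = 1.2338, γ^t·E[r] = 0.789630, running G = 3.411852
t=3: π = [0.1819, 0.3424, 0.4757], E[r] = 1.2305, γ^t·E[r] = 0.630025, running G = 4.041877
t=4: π = [0.1818, 0.3427, 0.4755], E[r] = 1.2308, γ^t·E[r] = 0.504132, running G = 4.546008
t=5: π = [0.1818, 0.3427, 0.4755], E[r] = 1.2308, γ^t·E[r] = 0.403298, running G = 4.949306
t=6: π = [0.1818, 0.3427, 0.4755], E[r] = 1.2308, γ^t·E[r] = 0.322639, running G = 5.271945
t=7: π = [0.1818, 0.3427, 0.4755], E[r] = 1.2308, γ^t·E[r] = 0.258111, running G = 5.530056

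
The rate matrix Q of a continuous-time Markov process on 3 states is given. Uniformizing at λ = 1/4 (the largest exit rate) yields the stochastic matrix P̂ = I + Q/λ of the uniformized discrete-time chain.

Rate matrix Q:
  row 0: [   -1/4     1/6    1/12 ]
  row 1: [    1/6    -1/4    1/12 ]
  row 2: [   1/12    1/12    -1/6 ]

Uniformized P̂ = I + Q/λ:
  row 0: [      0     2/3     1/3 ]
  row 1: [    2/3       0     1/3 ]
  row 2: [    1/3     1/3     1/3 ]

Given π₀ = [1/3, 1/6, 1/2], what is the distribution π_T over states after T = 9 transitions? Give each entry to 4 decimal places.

t=0: π = [0.3333, 0.1667, 0.5000]
t=1: π = [0.2778, 0.3889, 0.3333]
t=2: π = [0.3704, 0.2963, 0.3333]
t=3: π = [0.3086, 0.3580, 0.3333]
t=4: π = [0.3498, 0.3169, 0.3333]
t=5: π = [0.3224, 0.3443, 0.3333]
t=6: π = [0.3406, 0.3260, 0.3333]
t=7: π = [0.3285, 0.3382, 0.3333]
t=8: π = [0.3366, 0.3301, 0.3333]
t=9: π = [0.3312, 0.3355, 0.3333]

π = [0.3312, 0.3355, 0.3333]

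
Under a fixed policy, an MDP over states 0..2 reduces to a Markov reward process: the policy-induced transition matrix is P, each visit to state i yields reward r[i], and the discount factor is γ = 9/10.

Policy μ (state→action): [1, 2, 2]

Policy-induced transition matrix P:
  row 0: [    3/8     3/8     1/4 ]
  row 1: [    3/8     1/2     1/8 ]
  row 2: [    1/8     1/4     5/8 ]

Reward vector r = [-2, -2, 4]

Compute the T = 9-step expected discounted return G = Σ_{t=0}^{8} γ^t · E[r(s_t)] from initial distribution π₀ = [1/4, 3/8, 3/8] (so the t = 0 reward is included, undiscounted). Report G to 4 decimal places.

G = 0.1246

t=0: π = [0.2500, 0.3750, 0.3750], E[r] = 0.2500, γ^t·E[r] = 0.250000, running G = 0.250000
t=1: π = [0.2813, 0.3750, 0.3438], E[r] = 0.0625, γ^t·E[r] = 0.056250, running G = 0.306250
t=2: π = [0.2891, 0.3789, 0.3320], E[r] = -0.0078, γ^t·E[r] = -0.006328, running G = 0.299922
t=3: π = [0.2920, 0.3809, 0.3271], E[r] = -0.0371, γ^t·E[r] = -0.027053, running G = 0.272869
t=4: π = [0.2932, 0.3817, 0.3251], E[r] = -0.0496, γ^t·E[r] = -0.032517, running G = 0.240352
t=5: π = [0.2937, 0.3821, 0.3242], E[r] = -0.0549, γ^t·E[r] = -0.032401, running G = 0.207952
t=6: π = [0.2940, 0.3822, 0.3238], E[r] = -0.0571, γ^t·E[r] = -0.030365, running G = 0.177587
t=7: π = [0.2940, 0.3823, 0.3236], E[r] = -0.0581, γ^t·E[r] = -0.027791, running G = 0.149796
t=8: π = [0.2941, 0.3823, 0.3236], E[r] = -0.0585, γ^t·E[r] = -0.025189, running G = 0.124607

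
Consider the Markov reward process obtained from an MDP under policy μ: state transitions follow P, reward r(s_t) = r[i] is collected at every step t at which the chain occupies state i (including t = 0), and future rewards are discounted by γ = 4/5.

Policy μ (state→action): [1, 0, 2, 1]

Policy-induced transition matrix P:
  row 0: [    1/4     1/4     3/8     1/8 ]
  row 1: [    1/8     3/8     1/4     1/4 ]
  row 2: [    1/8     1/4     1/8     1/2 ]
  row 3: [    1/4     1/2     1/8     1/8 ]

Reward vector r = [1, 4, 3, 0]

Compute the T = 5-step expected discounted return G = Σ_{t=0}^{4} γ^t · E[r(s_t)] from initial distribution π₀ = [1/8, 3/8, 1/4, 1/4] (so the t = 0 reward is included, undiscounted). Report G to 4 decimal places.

G = 7.6722

t=0: π = [0.1250, 0.3750, 0.2500, 0.2500], E[r] = 2.3750, γ^t·E[r] = 2.375000, running G = 2.375000
t=1: π = [0.1719, 0.3594, 0.2031, 0.2656], E[r] = 2.2188, γ^t·E[r] = 1.775000, running G = 4.150000
t=2: π = [0.1797, 0.3613, 0.2129, 0.2461], E[r] = 2.2637, γ^t·E[r] = 1.448750, running G = 5.598750
t=3: π = [0.1782, 0.3567, 0.2151, 0.2500], E[r] = 2.2502, γ^t·E[r] = 1.152125, running G = 6.750875
t=4: π = [0.1785, 0.3571, 0.2141, 0.2502], E[r] = 2.2493, γ^t·E[r] = 0.921313, running G = 7.672188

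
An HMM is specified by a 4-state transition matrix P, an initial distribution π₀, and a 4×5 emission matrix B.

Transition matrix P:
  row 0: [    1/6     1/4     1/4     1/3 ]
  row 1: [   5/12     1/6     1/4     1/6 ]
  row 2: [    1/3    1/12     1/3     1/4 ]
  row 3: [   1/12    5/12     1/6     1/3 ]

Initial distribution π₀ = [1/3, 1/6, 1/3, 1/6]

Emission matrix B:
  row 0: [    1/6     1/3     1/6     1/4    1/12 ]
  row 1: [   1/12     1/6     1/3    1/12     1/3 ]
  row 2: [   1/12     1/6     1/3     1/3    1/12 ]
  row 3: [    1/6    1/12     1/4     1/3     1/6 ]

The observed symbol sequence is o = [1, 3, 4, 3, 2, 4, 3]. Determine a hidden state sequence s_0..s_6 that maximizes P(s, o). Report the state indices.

t=0: δ = [1.111e-01, 2.778e-02, 5.556e-02, 1.389e-02]  (obs o_0=1)
t=1: δ = [4.630e-03, 2.315e-03, 9.259e-03, 1.235e-02]  ψ = [0, 0, 0, 0]  (obs o_1=3)
t=2: δ = [2.572e-04, 1.715e-03, 2.572e-04, 6.859e-04]  ψ = [2, 3, 2, 3]  (obs o_2=4)
t=3: δ = [1.786e-04, 2.381e-05, 1.429e-04, 9.526e-05]  ψ = [1, 1, 1, 1]  (obs o_3=3)
t=4: δ = [7.938e-06, 1.488e-05, 1.588e-05, 1.488e-05]  ψ = [2, 0, 2, 0]  (obs o_4=2)
t=5: δ = [5.168e-07, 2.067e-06, 4.410e-07, 8.269e-07]  ψ = [1, 3, 2, 3]  (obs o_5=4)
t=6: δ = [2.153e-07, 2.871e-08, 1.723e-07, 1.148e-07]  ψ = [1, 1, 1, 1]  (obs o_6=3)
backtrack: best end state = 0; path = [0, 3, 1, 0, 3, 1, 0]

path = [0, 3, 1, 0, 3, 1, 0]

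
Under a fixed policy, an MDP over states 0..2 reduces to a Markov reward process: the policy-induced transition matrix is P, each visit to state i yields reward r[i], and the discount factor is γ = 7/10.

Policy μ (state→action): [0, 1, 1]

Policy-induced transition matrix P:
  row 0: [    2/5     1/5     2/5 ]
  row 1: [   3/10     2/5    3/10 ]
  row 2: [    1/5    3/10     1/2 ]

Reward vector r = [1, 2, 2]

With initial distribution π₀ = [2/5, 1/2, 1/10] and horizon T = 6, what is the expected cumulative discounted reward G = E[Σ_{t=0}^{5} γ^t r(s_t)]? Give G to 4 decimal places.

G = 4.8892

t=0: π = [0.4000, 0.5000, 0.1000], E[r] = 1.6000, γ^t·E[r] = 1.600000, running G = 1.600000
t=1: π = [0.3300, 0.3100, 0.3600], E[r] = 1.6700, γ^t·E[r] = 1.169000, running G = 2.769000
t=2: π = [0.2970, 0.2980, 0.4050], E[r] = 1.7030, γ^t·E[r] = 0.834470, running G = 3.603470
t=3: π = [0.2892, 0.3001, 0.4107], E[r] = 1.7108, γ^t·E[r] = 0.586804, running G = 4.190274
t=4: π = [0.2879, 0.3011, 0.4111], E[r] = 1.7122, γ^t·E[r] = 0.411087, running G = 4.601362
t=5: π = [0.2877, 0.3013, 0.4110], E[r] = 1.7123, γ^t·E[r] = 0.287790, running G = 4.889151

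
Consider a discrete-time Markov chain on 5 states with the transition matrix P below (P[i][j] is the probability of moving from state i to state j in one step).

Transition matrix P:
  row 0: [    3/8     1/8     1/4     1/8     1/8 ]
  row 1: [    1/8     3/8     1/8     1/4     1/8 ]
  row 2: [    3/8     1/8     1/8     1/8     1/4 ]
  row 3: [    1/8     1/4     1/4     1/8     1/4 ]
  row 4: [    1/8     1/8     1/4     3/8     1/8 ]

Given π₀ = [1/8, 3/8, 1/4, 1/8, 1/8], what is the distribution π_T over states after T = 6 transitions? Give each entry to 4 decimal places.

t=0: π = [0.1250, 0.3750, 0.2500, 0.1250, 0.1250]
t=1: π = [0.2188, 0.2344, 0.1719, 0.2031, 0.1719]
t=2: π = [0.2227, 0.2090, 0.1992, 0.1973, 0.1719]
t=3: π = [0.2305, 0.2019, 0.1990, 0.1941, 0.1746]
t=4: π = [0.2324, 0.1997, 0.1999, 0.1939, 0.1741]
t=5: π = [0.2331, 0.1992, 0.2000, 0.1935, 0.1742]
t=6: π = [0.2333, 0.1990, 0.2001, 0.1935, 0.1742]

π = [0.2333, 0.1990, 0.2001, 0.1935, 0.1742]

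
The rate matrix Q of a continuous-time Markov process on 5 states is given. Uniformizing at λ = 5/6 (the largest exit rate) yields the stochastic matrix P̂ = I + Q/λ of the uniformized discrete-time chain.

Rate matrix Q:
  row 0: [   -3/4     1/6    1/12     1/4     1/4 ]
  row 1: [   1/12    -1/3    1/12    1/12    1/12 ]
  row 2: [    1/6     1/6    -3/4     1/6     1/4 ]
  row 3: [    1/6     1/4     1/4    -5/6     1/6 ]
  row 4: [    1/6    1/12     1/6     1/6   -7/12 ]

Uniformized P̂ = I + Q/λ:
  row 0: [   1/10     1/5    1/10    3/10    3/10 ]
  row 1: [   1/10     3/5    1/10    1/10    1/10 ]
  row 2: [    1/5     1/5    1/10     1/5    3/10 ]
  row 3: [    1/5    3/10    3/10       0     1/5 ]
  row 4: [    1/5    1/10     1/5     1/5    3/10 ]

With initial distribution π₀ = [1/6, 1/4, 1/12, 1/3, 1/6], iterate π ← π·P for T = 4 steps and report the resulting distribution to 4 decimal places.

t=0: π = [0.1667, 0.2500, 0.0833, 0.3333, 0.1667]
t=1: π = [0.1583, 0.3167, 0.1833, 0.1250, 0.2167]
t=2: π = [0.1525, 0.3175, 0.1467, 0.1592, 0.2242]
t=3: π = [0.1530, 0.3205, 0.1543, 0.1517, 0.2206]
t=4: π = [0.1527, 0.3213, 0.1524, 0.1529, 0.2207]

π = [0.1527, 0.3213, 0.1524, 0.1529, 0.2207]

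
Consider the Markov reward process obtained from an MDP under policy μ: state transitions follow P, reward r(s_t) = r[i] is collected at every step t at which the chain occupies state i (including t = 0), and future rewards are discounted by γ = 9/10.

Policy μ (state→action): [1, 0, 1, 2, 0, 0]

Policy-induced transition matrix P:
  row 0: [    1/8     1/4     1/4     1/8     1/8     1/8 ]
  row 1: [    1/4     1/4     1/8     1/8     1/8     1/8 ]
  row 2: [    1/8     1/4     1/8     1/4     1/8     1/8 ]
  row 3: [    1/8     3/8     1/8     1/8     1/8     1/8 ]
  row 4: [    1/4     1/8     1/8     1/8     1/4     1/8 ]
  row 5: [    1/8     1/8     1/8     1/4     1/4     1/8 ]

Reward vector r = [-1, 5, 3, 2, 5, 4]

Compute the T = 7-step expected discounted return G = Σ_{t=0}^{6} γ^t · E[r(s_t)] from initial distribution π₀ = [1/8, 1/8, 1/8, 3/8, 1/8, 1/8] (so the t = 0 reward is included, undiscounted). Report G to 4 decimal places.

G = 15.7526

t=0: π = [0.1250, 0.1250, 0.1250, 0.3750, 0.1250, 0.1250], E[r] = 2.7500, γ^t·E[r] = 2.750000, running G = 2.750000
t=1: π = [0.1563, 0.2656, 0.1406, 0.1563, 0.1563, 0.1250], E[r] = 3.1875, γ^t·E[r] = 2.868750, running G = 5.618750
t=2: π = [0.1777, 0.2344, 0.1445, 0.1582, 0.1602, 0.1250], E[r] = 3.0449, γ^t·E[r] = 2.466387, running G = 8.085137
t=3: π = [0.1743, 0.2341, 0.1472, 0.1587, 0.1606, 0.1250], E[r] = 3.0586, γ^t·E[r] = 2.229715, running G = 10.314852
t=4: π = [0.1743, 0.2341, 0.1468, 0.1590, 0.1607, 0.1250], E[r] = 3.0583, γ^t·E[r] = 2.006523, running G = 12.321375
t=5: π = [0.1744, 0.2342, 0.1468, 0.1590, 0.1607, 0.1250], E[r] = 3.0584, γ^t·E[r] = 1.805934, running G = 14.127309
t=6: π = [0.1744, 0.2342, 0.1468, 0.1590, 0.1607, 0.1250], E[r] = 3.0583, γ^t·E[r] = 1.625322, running G = 15.752631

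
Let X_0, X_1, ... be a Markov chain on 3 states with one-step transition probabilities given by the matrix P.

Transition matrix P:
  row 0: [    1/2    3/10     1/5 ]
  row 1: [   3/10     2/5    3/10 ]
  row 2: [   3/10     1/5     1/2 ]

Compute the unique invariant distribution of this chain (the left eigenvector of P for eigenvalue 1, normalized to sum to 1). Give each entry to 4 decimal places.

π = [0.3750, 0.2969, 0.3281]

Balance equations π_j = Σ_i π_i·P[i][j]:
  π_0 = 1/2·π_0 + 3/10·π_1 + 3/10·π_2
  π_1 = 3/10·π_0 + 2/5·π_1 + 1/5·π_2
  normalize: π_0 + π_1 + π_2 = 1
Solving the linear system gives exactly π = [3/8, 19/64, 21/64].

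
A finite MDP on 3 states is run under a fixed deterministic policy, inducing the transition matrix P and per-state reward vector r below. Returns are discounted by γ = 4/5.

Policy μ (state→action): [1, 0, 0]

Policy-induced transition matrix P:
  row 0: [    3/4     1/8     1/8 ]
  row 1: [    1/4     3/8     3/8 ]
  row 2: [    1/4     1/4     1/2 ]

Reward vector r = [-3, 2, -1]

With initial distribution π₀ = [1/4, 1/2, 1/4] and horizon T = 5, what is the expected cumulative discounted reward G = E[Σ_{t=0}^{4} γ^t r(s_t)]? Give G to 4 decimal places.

t=0: π = [0.2500, 0.5000, 0.2500], E[r] = 0.0000, γ^t·E[r] = 0.000000, running G = 0.000000
t=1: π = [0.3750, 0.2813, 0.3438], E[r] = -0.9063, γ^t·E[r] = -0.725000, running G = -0.725000
t=2: π = [0.4375, 0.2383, 0.3242], E[r] = -1.1602, γ^t·E[r] = -0.742500, running G = -1.467500
t=3: π = [0.4688, 0.2251, 0.3062], E[r] = -1.2622, γ^t·E[r] = -0.646250, running G = -2.113750
t=4: π = [0.4844, 0.2195, 0.2961], E[r] = -1.3101, γ^t·E[r] = -0.536625, running G = -2.650375

G = -2.6504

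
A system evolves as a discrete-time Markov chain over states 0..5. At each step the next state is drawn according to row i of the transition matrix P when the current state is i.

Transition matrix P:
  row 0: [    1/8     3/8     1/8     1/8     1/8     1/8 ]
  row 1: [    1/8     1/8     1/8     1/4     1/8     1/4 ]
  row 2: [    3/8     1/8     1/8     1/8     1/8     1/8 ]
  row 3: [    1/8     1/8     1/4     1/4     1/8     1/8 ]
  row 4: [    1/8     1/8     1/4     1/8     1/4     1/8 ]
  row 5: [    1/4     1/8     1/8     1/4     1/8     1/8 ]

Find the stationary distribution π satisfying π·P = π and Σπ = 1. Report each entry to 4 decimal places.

Balance equations π_j = Σ_i π_i·P[i][j]:
  π_0 = 1/8·π_0 + 1/8·π_1 + 3/8·π_2 + 1/8·π_3 + 1/8·π_4 + 1/4·π_5
  π_1 = 3/8·π_0 + 1/8·π_1 + 1/8·π_2 + 1/8·π_3 + 1/8·π_4 + 1/8·π_5
  π_2 = 1/8·π_0 + 1/8·π_1 + 1/8·π_2 + 1/4·π_3 + 1/4·π_4 + 1/8·π_5
  π_3 = 1/8·π_0 + 1/4·π_1 + 1/8·π_2 + 1/4·π_3 + 1/8·π_4 + 1/4·π_5
  π_4 = 1/8·π_0 + 1/8·π_1 + 1/8·π_2 + 1/8·π_3 + 1/4·π_4 + 1/8·π_5
  normalize: π_0 + π_1 + π_2 + π_3 + π_4 + π_5 = 1
Solving the linear system gives exactly π = [879/4754, 407/2377, 791/4754, 3132/16639, 1/7, 348/2377].

π = [0.1849, 0.1712, 0.1664, 0.1882, 0.1429, 0.1464]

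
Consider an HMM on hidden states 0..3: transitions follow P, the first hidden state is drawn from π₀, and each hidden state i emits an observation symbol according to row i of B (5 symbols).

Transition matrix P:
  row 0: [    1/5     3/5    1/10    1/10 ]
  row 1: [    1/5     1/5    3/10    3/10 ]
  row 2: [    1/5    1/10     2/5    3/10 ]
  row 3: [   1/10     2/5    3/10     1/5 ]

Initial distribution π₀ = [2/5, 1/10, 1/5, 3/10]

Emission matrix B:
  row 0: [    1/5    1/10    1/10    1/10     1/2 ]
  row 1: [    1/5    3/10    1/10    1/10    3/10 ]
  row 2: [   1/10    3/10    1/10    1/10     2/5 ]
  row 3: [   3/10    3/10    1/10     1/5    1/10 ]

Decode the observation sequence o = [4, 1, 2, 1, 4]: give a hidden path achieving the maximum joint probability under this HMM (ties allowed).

path = [0, 1, 2, 2, 2]

t=0: δ = [2.000e-01, 3.000e-02, 8.000e-02, 3.000e-02]  (obs o_0=4)
t=1: δ = [4.000e-03, 3.600e-02, 9.600e-03, 7.200e-03]  ψ = [0, 0, 2, 2]  (obs o_1=1)
t=2: δ = [7.200e-04, 7.200e-04, 1.080e-03, 1.080e-03]  ψ = [1, 1, 1, 1]  (obs o_2=2)
t=3: δ = [2.160e-05, 1.296e-04, 1.296e-04, 9.720e-05]  ψ = [2, 0, 2, 2]  (obs o_3=1)
t=4: δ = [1.296e-05, 1.166e-05, 2.074e-05, 3.888e-06]  ψ = [1, 3, 2, 1]  (obs o_4=4)
backtrack: best end state = 2; path = [0, 1, 2, 2, 2]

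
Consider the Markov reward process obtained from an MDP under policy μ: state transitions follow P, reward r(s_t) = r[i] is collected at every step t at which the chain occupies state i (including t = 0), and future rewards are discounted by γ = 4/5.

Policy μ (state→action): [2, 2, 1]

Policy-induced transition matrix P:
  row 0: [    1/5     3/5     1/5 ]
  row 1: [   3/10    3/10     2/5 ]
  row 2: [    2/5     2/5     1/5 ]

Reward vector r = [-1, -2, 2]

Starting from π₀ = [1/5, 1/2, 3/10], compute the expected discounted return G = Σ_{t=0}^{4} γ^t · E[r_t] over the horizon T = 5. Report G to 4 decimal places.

t=0: π = [0.2000, 0.5000, 0.3000], E[r] = -0.6000, γ^t·E[r] = -0.600000, running G = -0.600000
t=1: π = [0.3100, 0.3900, 0.3000], E[r] = -0.4900, γ^t·E[r] = -0.392000, running G = -0.992000
t=2: π = [0.2990, 0.4230, 0.2780], E[r] = -0.5890, γ^t·E[r] = -0.376960, running G = -1.368960
t=3: π = [0.2979, 0.4175, 0.2846], E[r] = -0.5637, γ^t·E[r] = -0.288614, running G = -1.657574
t=4: π = [0.2987, 0.4178, 0.2835], E[r] = -0.5673, γ^t·E[r] = -0.232378, running G = -1.889953

G = -1.8900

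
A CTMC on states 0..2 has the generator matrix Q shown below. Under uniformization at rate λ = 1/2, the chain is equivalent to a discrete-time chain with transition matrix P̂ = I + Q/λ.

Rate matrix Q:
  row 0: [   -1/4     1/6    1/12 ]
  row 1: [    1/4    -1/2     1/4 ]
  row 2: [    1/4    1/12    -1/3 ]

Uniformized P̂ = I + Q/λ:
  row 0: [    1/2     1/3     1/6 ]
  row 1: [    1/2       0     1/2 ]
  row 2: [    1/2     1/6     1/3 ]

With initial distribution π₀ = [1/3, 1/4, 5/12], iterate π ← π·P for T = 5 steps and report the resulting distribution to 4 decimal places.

t=0: π = [0.3333, 0.2500, 0.4167]
t=1: π = [0.5000, 0.1806, 0.3194]
t=2: π = [0.5000, 0.2199, 0.2801]
t=3: π = [0.5000, 0.2133, 0.2867]
t=4: π = [0.5000, 0.2144, 0.2856]
t=5: π = [0.5000, 0.2143, 0.2857]

π = [0.5000, 0.2143, 0.2857]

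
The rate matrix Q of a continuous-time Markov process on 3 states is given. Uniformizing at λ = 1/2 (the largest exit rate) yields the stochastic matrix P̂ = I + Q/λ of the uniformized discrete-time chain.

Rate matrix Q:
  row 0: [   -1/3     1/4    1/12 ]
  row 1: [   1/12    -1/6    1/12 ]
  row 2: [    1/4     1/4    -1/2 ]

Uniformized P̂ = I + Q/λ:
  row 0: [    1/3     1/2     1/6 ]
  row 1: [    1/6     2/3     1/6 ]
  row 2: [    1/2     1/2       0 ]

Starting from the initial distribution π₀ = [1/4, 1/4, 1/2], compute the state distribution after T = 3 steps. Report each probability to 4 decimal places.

t=0: π = [0.2500, 0.2500, 0.5000]
t=1: π = [0.3750, 0.5417, 0.0833]
t=2: π = [0.2569, 0.5903, 0.1528]
t=3: π = [0.2604, 0.5984, 0.1412]

π = [0.2604, 0.5984, 0.1412]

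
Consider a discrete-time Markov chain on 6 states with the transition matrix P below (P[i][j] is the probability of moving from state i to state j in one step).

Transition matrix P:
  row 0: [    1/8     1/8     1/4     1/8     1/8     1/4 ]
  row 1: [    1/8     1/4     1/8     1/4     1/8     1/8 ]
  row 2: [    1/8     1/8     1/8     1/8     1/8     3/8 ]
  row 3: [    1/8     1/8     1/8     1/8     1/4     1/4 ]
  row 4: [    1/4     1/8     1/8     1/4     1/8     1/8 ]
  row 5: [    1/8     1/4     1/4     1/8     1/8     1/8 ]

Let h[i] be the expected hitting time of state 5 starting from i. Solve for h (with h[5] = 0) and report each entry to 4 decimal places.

h = [4.2455, 4.9386, 3.7738, 4.3803, 4.8520, 0.0000]

First-step conditioning: h[5] = 0; for i ≠ 5, h[i] = 1 + Σ_k P[i][k]·h[k].
  h[0] = 1 + 1/8·h[0] + 1/8·h[1] + 1/4·h[2] + 1/8·h[3] + 1/8·h[4]
  h[1] = 1 + 1/8·h[0] + 1/4·h[1] + 1/8·h[2] + 1/4·h[3] + 1/8·h[4]
  h[2] = 1 + 1/8·h[0] + 1/8·h[1] + 1/8·h[2] + 1/8·h[3] + 1/8·h[4]
  h[3] = 1 + 1/8·h[0] + 1/8·h[1] + 1/8·h[2] + 1/8·h[3] + 1/4·h[4]
  h[4] = 1 + 1/4·h[0] + 1/8·h[1] + 1/8·h[2] + 1/4·h[3] + 1/8·h[4]
Solving the 5×5 linear system over states ≠ 5 gives exactly h = [1176/277, 1368/277, 3136/831, 3640/831, 1344/277, 0] (h[5] = 0 is the target).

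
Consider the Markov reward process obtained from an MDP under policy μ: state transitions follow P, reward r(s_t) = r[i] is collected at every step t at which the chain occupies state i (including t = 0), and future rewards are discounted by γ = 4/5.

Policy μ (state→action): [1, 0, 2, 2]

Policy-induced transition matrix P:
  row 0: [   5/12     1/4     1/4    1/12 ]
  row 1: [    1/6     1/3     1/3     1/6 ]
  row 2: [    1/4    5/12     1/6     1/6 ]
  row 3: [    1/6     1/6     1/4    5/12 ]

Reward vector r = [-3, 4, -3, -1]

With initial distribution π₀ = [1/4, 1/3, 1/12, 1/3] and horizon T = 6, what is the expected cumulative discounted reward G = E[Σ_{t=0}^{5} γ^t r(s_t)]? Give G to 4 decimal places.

G = -1.5113

t=0: π = [0.2500, 0.3333, 0.0833, 0.3333], E[r] = 0.0000, γ^t·E[r] = 0.000000, running G = 0.000000
t=1: π = [0.2361, 0.2639, 0.2708, 0.2292], E[r] = -0.6944, γ^t·E[r] = -0.555556, running G = -0.555556
t=2: π = [0.2483, 0.2980, 0.2494, 0.2043], E[r] = -0.5052, γ^t·E[r] = -0.323333, running G = -0.878889
t=3: π = [0.2495, 0.2994, 0.2541, 0.1970], E[r] = -0.5102, γ^t·E[r] = -0.261235, running G = -1.140123
t=4: π = [0.2502, 0.3009, 0.2538, 0.1951], E[r] = -0.5036, γ^t·E[r] = -0.206291, running G = -1.346415
t=5: π = [0.2504, 0.3011, 0.2539, 0.1946], E[r] = -0.5030, γ^t·E[r] = -0.164839, running G = -1.511254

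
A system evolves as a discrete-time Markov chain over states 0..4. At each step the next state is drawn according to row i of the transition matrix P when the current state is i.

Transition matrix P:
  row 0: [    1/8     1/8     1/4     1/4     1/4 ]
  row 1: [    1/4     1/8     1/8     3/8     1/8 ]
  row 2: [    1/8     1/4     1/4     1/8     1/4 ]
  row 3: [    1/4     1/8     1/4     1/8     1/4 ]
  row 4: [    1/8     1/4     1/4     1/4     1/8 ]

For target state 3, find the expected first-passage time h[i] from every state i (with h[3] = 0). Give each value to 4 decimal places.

h = [4.1003, 3.5402, 4.5428, 0.0000, 4.0380]

First-step conditioning: h[3] = 0; for i ≠ 3, h[i] = 1 + Σ_k P[i][k]·h[k].
  h[0] = 1 + 1/8·h[0] + 1/8·h[1] + 1/4·h[2] + 1/4·h[4]
  h[1] = 1 + 1/4·h[0] + 1/8·h[1] + 1/8·h[2] + 1/8·h[4]
  h[2] = 1 + 1/8·h[0] + 1/4·h[1] + 1/4·h[2] + 1/4·h[4]
  h[4] = 1 + 1/8·h[0] + 1/4·h[1] + 1/4·h[2] + 1/8·h[4]
Solving the 4×4 linear system over states ≠ 3 gives exactly h = [4744/1157, 4096/1157, 5256/1157, 0, 4672/1157] (h[3] = 0 is the target).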